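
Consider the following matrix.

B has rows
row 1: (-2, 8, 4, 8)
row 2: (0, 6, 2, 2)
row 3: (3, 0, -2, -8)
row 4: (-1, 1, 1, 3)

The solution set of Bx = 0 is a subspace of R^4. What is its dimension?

Row reduce to echelon form.
R3 ← R3 + (3/2)·R1: [0, 12, 4, 4]
R4 ← R4 − (1/2)·R1: [0, -3, -1, -1]
R3 ← R3 − (2)·R2: [0, 0, 0, 0]
R4 ← R4 + (1/2)·R2: [0, 0, 0, 0]
2 nonzero rows, so rank(B) = 2.
B has 4 columns; by rank–nullity, nullity = 4 − 2 = 2.

2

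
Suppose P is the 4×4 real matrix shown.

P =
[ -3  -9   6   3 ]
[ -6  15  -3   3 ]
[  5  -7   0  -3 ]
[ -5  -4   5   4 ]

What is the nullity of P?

2

Row reduce to echelon form.
R2 ← R2 − (2)·R1: [0, 33, -15, -3]
R3 ← R3 + (5/3)·R1: [0, -22, 10, 2]
R4 ← R4 − (5/3)·R1: [0, 11, -5, -1]
R3 ← R3 + (2/3)·R2: [0, 0, 0, 0]
R4 ← R4 − (1/3)·R2: [0, 0, 0, 0]
2 nonzero rows, so rank(P) = 2.
P has 4 columns; by rank–nullity, nullity = 4 − 2 = 2.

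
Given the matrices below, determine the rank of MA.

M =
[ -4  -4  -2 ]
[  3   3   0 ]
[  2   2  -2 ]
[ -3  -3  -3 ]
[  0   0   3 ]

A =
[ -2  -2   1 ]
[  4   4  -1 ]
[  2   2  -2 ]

First compute MA:
[[-12, -12,   4],
 [  6,   6,   0],
 [  0,   0,   4],
 [-12, -12,   6],
 [  6,   6,  -6]]
Now row reduce the product.
R2 ← R2 + (1/2)·R1: [0, 0, 2]
R4 ← R4 − R1: [0, 0, 2]
R5 ← R5 + (1/2)·R1: [0, 0, -4]
R3 ← R3 − (2)·R2: [0, 0, 0]
R4 ← R4 − R2: [0, 0, 0]
R5 ← R5 + (2)·R2: [0, 0, 0]
2 nonzero rows, so rank(MA) = 2.

2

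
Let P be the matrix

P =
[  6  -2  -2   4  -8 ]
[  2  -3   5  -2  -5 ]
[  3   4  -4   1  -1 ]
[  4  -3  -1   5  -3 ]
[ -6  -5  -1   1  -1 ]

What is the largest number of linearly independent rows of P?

Row reduce to echelon form.
R2 ← R2 − (1/3)·R1: [0, -7/3, 17/3, -10/3, -7/3]
R3 ← R3 − (1/2)·R1: [0, 5, -3, -1, 3]
R4 ← R4 − (2/3)·R1: [0, -5/3, 1/3, 7/3, 7/3]
R5 ← R5 + R1: [0, -7, -3, 5, -9]
R3 ← R3 + (15/7)·R2: [0, 0, 64/7, -57/7, -2]
R4 ← R4 − (5/7)·R2: [0, 0, -26/7, 33/7, 4]
R5 ← R5 − (3)·R2: [0, 0, -20, 15, -2]
R4 ← R4 + (13/32)·R3: [0, 0, 0, 45/32, 51/16]
R5 ← R5 + (35/16)·R3: [0, 0, 0, -45/16, -51/8]
R5 ← R5 + (2)·R4: [0, 0, 0, 0, 0]
Echelon form has 4 nonzero rows, so rank(P) = 4.
The rank gives the maximum number of linearly independent rows: 4.

4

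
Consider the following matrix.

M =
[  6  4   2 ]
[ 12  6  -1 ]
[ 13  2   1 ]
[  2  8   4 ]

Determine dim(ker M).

Row reduce to echelon form.
R2 ← R2 − (2)·R1: [0, -2, -5]
R3 ← R3 − (13/6)·R1: [0, -20/3, -10/3]
R4 ← R4 − (1/3)·R1: [0, 20/3, 10/3]
R3 ← R3 − (10/3)·R2: [0, 0, 40/3]
R4 ← R4 + (10/3)·R2: [0, 0, -40/3]
R4 ← R4 + R3: [0, 0, 0]
3 nonzero rows, so rank(M) = 3.
M has 3 columns; by rank–nullity, nullity = 3 − 3 = 0.

0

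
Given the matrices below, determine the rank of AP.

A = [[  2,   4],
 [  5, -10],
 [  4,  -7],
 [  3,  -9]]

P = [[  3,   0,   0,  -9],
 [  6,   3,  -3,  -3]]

First compute AP:
[[ 30,  12, -12, -30],
 [-45, -30,  30, -15],
 [-30, -21,  21, -15],
 [-45, -27,  27,   0]]
Now row reduce the product.
R2 ← R2 + (3/2)·R1: [0, -12, 12, -60]
R3 ← R3 + R1: [0, -9, 9, -45]
R4 ← R4 + (3/2)·R1: [0, -9, 9, -45]
R3 ← R3 − (3/4)·R2: [0, 0, 0, 0]
R4 ← R4 − (3/4)·R2: [0, 0, 0, 0]
2 nonzero rows, so rank(AP) = 2.

2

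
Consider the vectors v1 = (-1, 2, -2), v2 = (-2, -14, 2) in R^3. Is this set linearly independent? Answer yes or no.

yes

Form the matrix with these vectors as rows and row reduce.
R2 ← R2 − (2)·R1: [0, -18, 6]
2 nonzero rows, so the 2 vectors span a space of dimension 2.
Since 2 = 2, the vectors are linearly independent.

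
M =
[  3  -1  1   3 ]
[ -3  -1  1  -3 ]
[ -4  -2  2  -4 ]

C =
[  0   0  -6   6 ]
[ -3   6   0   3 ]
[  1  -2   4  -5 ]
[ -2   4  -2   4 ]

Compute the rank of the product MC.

2

First compute MC:
[[ -2,   4, -20,  22],
 [ 10, -20,  28, -38],
 [ 16, -32,  40, -56]]
Now row reduce the product.
R2 ← R2 + (5)·R1: [0, 0, -72, 72]
R3 ← R3 + (8)·R1: [0, 0, -120, 120]
R3 ← R3 − (5/3)·R2: [0, 0, 0, 0]
2 nonzero rows, so rank(MC) = 2.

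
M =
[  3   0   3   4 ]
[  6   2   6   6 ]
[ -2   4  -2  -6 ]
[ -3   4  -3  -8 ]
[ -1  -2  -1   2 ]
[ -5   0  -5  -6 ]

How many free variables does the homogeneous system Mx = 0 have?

1

Row reduce to echelon form.
R2 ← R2 − (2)·R1: [0, 2, 0, -2]
R3 ← R3 + (2/3)·R1: [0, 4, 0, -10/3]
R4 ← R4 + R1: [0, 4, 0, -4]
R5 ← R5 + (1/3)·R1: [0, -2, 0, 10/3]
R6 ← R6 + (5/3)·R1: [0, 0, 0, 2/3]
R3 ← R3 − (2)·R2: [0, 0, 0, 2/3]
R4 ← R4 − (2)·R2: [0, 0, 0, 0]
R5 ← R5 + R2: [0, 0, 0, 4/3]
R5 ← R5 − (2)·R3: [0, 0, 0, 0]
R6 ← R6 − R3: [0, 0, 0, 0]
3 nonzero rows, so rank(M) = 3.
M has 4 columns; by rank–nullity, nullity = 4 − 3 = 1.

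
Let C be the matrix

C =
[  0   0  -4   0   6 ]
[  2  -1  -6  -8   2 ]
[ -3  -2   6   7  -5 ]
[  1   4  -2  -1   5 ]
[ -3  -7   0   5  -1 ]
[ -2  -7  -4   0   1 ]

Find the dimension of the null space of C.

1

Row reduce to echelon form.
Swap R1 ↔ R2
R3 ← R3 + (3/2)·R1: [0, -7/2, -3, -5, -2]
R4 ← R4 − (1/2)·R1: [0, 9/2, 1, 3, 4]
R5 ← R5 + (3/2)·R1: [0, -17/2, -9, -7, 2]
R6 ← R6 + R1: [0, -8, -10, -8, 3]
Swap R2 ↔ R3
R4 ← R4 + (9/7)·R2: [0, 0, -20/7, -24/7, 10/7]
R5 ← R5 − (17/7)·R2: [0, 0, -12/7, 36/7, 48/7]
R6 ← R6 − (16/7)·R2: [0, 0, -22/7, 24/7, 53/7]
R4 ← R4 − (5/7)·R3: [0, 0, 0, -24/7, -20/7]
R5 ← R5 − (3/7)·R3: [0, 0, 0, 36/7, 30/7]
R6 ← R6 − (11/14)·R3: [0, 0, 0, 24/7, 20/7]
R5 ← R5 + (3/2)·R4: [0, 0, 0, 0, 0]
R6 ← R6 + R4: [0, 0, 0, 0, 0]
4 nonzero rows, so rank(C) = 4.
C has 5 columns; by rank–nullity, nullity = 5 − 4 = 1.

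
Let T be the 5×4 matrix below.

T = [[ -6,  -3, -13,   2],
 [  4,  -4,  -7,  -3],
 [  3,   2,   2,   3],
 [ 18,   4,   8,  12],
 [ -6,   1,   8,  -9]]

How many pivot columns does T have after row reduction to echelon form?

Row reduce to echelon form.
R2 ← R2 + (2/3)·R1: [0, -6, -47/3, -5/3]
R3 ← R3 + (1/2)·R1: [0, 1/2, -9/2, 4]
R4 ← R4 + (3)·R1: [0, -5, -31, 18]
R5 ← R5 − R1: [0, 4, 21, -11]
R3 ← R3 + (1/12)·R2: [0, 0, -209/36, 139/36]
R4 ← R4 − (5/6)·R2: [0, 0, -323/18, 349/18]
R5 ← R5 + (2/3)·R2: [0, 0, 95/9, -109/9]
R4 ← R4 − (34/11)·R3: [0, 0, 0, 82/11]
R5 ← R5 + (20/11)·R3: [0, 0, 0, -56/11]
R5 ← R5 + (28/41)·R4: [0, 0, 0, 0]
Echelon form has 4 nonzero rows, so rank(T) = 4.
Each nonzero row contributes one pivot column: 4 pivot columns.

4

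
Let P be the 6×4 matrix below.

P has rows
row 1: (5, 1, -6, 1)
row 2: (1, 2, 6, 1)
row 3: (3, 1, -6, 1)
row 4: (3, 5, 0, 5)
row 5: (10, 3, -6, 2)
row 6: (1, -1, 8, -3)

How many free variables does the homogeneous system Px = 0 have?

0

Row reduce to echelon form.
R2 ← R2 − (1/5)·R1: [0, 9/5, 36/5, 4/5]
R3 ← R3 − (3/5)·R1: [0, 2/5, -12/5, 2/5]
R4 ← R4 − (3/5)·R1: [0, 22/5, 18/5, 22/5]
R5 ← R5 − (2)·R1: [0, 1, 6, 0]
R6 ← R6 − (1/5)·R1: [0, -6/5, 46/5, -16/5]
R3 ← R3 − (2/9)·R2: [0, 0, -4, 2/9]
R4 ← R4 − (22/9)·R2: [0, 0, -14, 22/9]
R5 ← R5 − (5/9)·R2: [0, 0, 2, -4/9]
R6 ← R6 + (2/3)·R2: [0, 0, 14, -8/3]
R4 ← R4 − (7/2)·R3: [0, 0, 0, 5/3]
R5 ← R5 + (1/2)·R3: [0, 0, 0, -1/3]
R6 ← R6 + (7/2)·R3: [0, 0, 0, -17/9]
R5 ← R5 + (1/5)·R4: [0, 0, 0, 0]
R6 ← R6 + (17/15)·R4: [0, 0, 0, 0]
4 nonzero rows, so rank(P) = 4.
P has 4 columns; by rank–nullity, nullity = 4 − 4 = 0.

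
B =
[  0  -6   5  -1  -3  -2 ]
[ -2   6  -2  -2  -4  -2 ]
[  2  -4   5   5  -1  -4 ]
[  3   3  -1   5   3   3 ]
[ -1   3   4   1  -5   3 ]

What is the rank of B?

Row reduce to echelon form.
Swap R1 ↔ R2
R3 ← R3 + R1: [0, 2, 3, 3, -5, -6]
R4 ← R4 + (3/2)·R1: [0, 12, -4, 2, -3, 0]
R5 ← R5 − (1/2)·R1: [0, 0, 5, 2, -3, 4]
R3 ← R3 + (1/3)·R2: [0, 0, 14/3, 8/3, -6, -20/3]
R4 ← R4 + (2)·R2: [0, 0, 6, 0, -9, -4]
R4 ← R4 − (9/7)·R3: [0, 0, 0, -24/7, -9/7, 32/7]
R5 ← R5 − (15/14)·R3: [0, 0, 0, -6/7, 24/7, 78/7]
R5 ← R5 − (1/4)·R4: [0, 0, 0, 0, 15/4, 10]
Echelon form has 5 nonzero rows, so rank(B) = 5.

5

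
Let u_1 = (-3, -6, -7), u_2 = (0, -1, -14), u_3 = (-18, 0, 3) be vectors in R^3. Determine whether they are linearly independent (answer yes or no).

Form the matrix with these vectors as rows and row reduce.
R3 ← R3 − (6)·R1: [0, 36, 45]
R3 ← R3 + (36)·R2: [0, 0, -459]
3 nonzero rows, so the 3 vectors span a space of dimension 3.
Since 3 = 3, the vectors are linearly independent.

yes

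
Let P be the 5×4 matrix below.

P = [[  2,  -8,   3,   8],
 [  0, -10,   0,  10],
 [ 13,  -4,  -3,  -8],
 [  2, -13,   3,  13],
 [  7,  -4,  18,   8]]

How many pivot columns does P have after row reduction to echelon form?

Row reduce to echelon form.
R3 ← R3 − (13/2)·R1: [0, 48, -45/2, -60]
R4 ← R4 − R1: [0, -5, 0, 5]
R5 ← R5 − (7/2)·R1: [0, 24, 15/2, -20]
R3 ← R3 + (24/5)·R2: [0, 0, -45/2, -12]
R4 ← R4 − (1/2)·R2: [0, 0, 0, 0]
R5 ← R5 + (12/5)·R2: [0, 0, 15/2, 4]
R5 ← R5 + (1/3)·R3: [0, 0, 0, 0]
Echelon form has 3 nonzero rows, so rank(P) = 3.
Each nonzero row contributes one pivot column: 3 pivot columns.

3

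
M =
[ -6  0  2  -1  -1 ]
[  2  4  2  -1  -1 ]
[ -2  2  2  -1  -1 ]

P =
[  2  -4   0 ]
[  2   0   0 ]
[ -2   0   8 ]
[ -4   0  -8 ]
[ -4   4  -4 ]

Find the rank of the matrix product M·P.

2

First compute MP:
[[ -8,  20,  28],
 [ 16, -12,  28],
 [  4,   4,  28]]
Now row reduce the product.
R2 ← R2 + (2)·R1: [0, 28, 84]
R3 ← R3 + (1/2)·R1: [0, 14, 42]
R3 ← R3 − (1/2)·R2: [0, 0, 0]
2 nonzero rows, so rank(MP) = 2.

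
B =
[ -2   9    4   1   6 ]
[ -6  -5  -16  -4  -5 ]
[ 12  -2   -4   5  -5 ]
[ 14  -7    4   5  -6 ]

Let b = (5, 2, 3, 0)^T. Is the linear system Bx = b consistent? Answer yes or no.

no

Row reduce the augmented matrix [B | b].
R2 ← R2 − (3)·R1: [0, -32, -28, -7, -23, -13]
R3 ← R3 + (6)·R1: [0, 52, 20, 11, 31, 33]
R4 ← R4 + (7)·R1: [0, 56, 32, 12, 36, 35]
R3 ← R3 + (13/8)·R2: [0, 0, -51/2, -3/8, -51/8, 95/8]
R4 ← R4 + (7/4)·R2: [0, 0, -17, -1/4, -17/4, 49/4]
R4 ← R4 − (2/3)·R3: [0, 0, 0, 0, 0, 13/3]
The echelon form has 4 nonzero rows; the last pivot sits in the augmented column, so rank(B) = 3 but rank([B|b]) = 4.
Since the ranks differ, the system is inconsistent.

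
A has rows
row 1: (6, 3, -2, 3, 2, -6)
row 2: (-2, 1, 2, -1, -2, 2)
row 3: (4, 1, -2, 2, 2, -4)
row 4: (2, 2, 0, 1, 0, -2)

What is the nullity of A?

4

Row reduce to echelon form.
R2 ← R2 + (1/3)·R1: [0, 2, 4/3, 0, -4/3, 0]
R3 ← R3 − (2/3)·R1: [0, -1, -2/3, 0, 2/3, 0]
R4 ← R4 − (1/3)·R1: [0, 1, 2/3, 0, -2/3, 0]
R3 ← R3 + (1/2)·R2: [0, 0, 0, 0, 0, 0]
R4 ← R4 − (1/2)·R2: [0, 0, 0, 0, 0, 0]
2 nonzero rows, so rank(A) = 2.
A has 6 columns; by rank–nullity, nullity = 6 − 2 = 4.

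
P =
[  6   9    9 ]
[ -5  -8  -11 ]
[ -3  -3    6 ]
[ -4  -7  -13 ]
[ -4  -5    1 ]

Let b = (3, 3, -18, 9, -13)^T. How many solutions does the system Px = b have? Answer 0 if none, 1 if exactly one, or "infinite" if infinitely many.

Row reduce the augmented matrix [P | b].
R2 ← R2 + (5/6)·R1: [0, -1/2, -7/2, 11/2]
R3 ← R3 + (1/2)·R1: [0, 3/2, 21/2, -33/2]
R4 ← R4 + (2/3)·R1: [0, -1, -7, 11]
R5 ← R5 + (2/3)·R1: [0, 1, 7, -11]
R3 ← R3 + (3)·R2: [0, 0, 0, 0]
R4 ← R4 − (2)·R2: [0, 0, 0, 0]
R5 ← R5 + (2)·R2: [0, 0, 0, 0]
The echelon form has 2 nonzero rows, and every pivot lies in the first 3 columns, so rank(P) = rank([P|b]) = 2.
The system is consistent.
rank = 2 < 3 unknowns, so there are infinitely many solutions.

infinite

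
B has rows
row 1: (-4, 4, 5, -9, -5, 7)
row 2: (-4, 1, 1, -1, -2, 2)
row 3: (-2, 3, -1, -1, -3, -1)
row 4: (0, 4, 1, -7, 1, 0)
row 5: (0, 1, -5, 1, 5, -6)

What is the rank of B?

5

Row reduce to echelon form.
R2 ← R2 − R1: [0, -3, -4, 8, 3, -5]
R3 ← R3 − (1/2)·R1: [0, 1, -7/2, 7/2, -1/2, -9/2]
R3 ← R3 + (1/3)·R2: [0, 0, -29/6, 37/6, 1/2, -37/6]
R4 ← R4 + (4/3)·R2: [0, 0, -13/3, 11/3, 5, -20/3]
R5 ← R5 + (1/3)·R2: [0, 0, -19/3, 11/3, 6, -23/3]
R4 ← R4 − (26/29)·R3: [0, 0, 0, -54/29, 132/29, -33/29]
R5 ← R5 − (38/29)·R3: [0, 0, 0, -128/29, 155/29, 12/29]
R5 ← R5 − (64/27)·R4: [0, 0, 0, 0, -49/9, 28/9]
Echelon form has 5 nonzero rows, so rank(B) = 5.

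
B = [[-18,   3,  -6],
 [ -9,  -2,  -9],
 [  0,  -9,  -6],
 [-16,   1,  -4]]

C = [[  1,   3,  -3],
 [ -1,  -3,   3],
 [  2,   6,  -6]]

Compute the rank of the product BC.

1

First compute BC:
[[-33, -99,  99],
 [-25, -75,  75],
 [ -3,  -9,   9],
 [-25, -75,  75]]
Now row reduce the product.
R2 ← R2 − (25/33)·R1: [0, 0, 0]
R3 ← R3 − (1/11)·R1: [0, 0, 0]
R4 ← R4 − (25/33)·R1: [0, 0, 0]
1 nonzero row, so rank(BC) = 1.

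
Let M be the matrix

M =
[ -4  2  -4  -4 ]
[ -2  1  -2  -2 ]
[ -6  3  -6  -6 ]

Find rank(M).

Row reduce to echelon form.
R2 ← R2 − (1/2)·R1: [0, 0, 0, 0]
R3 ← R3 − (3/2)·R1: [0, 0, 0, 0]
Echelon form has 1 nonzero row, so rank(M) = 1.

1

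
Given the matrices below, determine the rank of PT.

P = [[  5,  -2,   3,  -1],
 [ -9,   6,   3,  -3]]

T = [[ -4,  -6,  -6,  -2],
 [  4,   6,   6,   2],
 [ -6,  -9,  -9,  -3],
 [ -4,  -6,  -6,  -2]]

First compute PT:
[[-42, -63, -63, -21],
 [ 54,  81,  81,  27]]
Now row reduce the product.
R2 ← R2 + (9/7)·R1: [0, 0, 0, 0]
1 nonzero row, so rank(PT) = 1.

1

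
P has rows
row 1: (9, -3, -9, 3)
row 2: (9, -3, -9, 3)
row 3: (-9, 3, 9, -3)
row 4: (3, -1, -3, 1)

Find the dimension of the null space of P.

3

Row reduce to echelon form.
R2 ← R2 − R1: [0, 0, 0, 0]
R3 ← R3 + R1: [0, 0, 0, 0]
R4 ← R4 − (1/3)·R1: [0, 0, 0, 0]
1 nonzero row, so rank(P) = 1.
P has 4 columns; by rank–nullity, nullity = 4 − 1 = 3.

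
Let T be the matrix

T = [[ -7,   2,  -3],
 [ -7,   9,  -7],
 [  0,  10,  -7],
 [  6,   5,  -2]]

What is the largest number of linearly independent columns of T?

Row reduce to echelon form.
R2 ← R2 − R1: [0, 7, -4]
R4 ← R4 + (6/7)·R1: [0, 47/7, -32/7]
R3 ← R3 − (10/7)·R2: [0, 0, -9/7]
R4 ← R4 − (47/49)·R2: [0, 0, -36/49]
R4 ← R4 − (4/7)·R3: [0, 0, 0]
Echelon form has 3 nonzero rows, so rank(T) = 3.
The rank gives the maximum number of linearly independent columns: 3.

3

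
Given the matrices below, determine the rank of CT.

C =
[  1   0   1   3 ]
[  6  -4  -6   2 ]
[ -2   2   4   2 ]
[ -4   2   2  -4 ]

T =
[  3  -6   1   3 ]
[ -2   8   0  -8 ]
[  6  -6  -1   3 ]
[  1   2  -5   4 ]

First compute CT:
[[ 12,  -6, -15,  18],
 [ -8, -28,   2,  40],
 [ 16,   8, -16,  -2],
 [ -8,  20,  14, -38]]
Now row reduce the product.
R2 ← R2 + (2/3)·R1: [0, -32, -8, 52]
R3 ← R3 − (4/3)·R1: [0, 16, 4, -26]
R4 ← R4 + (2/3)·R1: [0, 16, 4, -26]
R3 ← R3 + (1/2)·R2: [0, 0, 0, 0]
R4 ← R4 + (1/2)·R2: [0, 0, 0, 0]
2 nonzero rows, so rank(CT) = 2.

2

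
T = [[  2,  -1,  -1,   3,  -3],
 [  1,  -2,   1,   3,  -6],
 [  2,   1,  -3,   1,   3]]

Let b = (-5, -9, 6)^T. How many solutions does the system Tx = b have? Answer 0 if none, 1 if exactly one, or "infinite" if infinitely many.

Row reduce the augmented matrix [T | b].
R2 ← R2 − (1/2)·R1: [0, -3/2, 3/2, 3/2, -9/2, -13/2]
R3 ← R3 − R1: [0, 2, -2, -2, 6, 11]
R3 ← R3 + (4/3)·R2: [0, 0, 0, 0, 0, 7/3]
The echelon form has 3 nonzero rows; the last pivot sits in the augmented column, so rank(T) = 2 but rank([T|b]) = 3.
Since the ranks differ, the system is inconsistent.
It has no solutions.

0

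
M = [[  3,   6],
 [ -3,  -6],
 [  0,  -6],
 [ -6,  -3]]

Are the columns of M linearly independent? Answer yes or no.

Row reduce M to echelon form.
R2 ← R2 + R1: [0, 0]
R4 ← R4 + (2)·R1: [0, 9]
Swap R2 ↔ R3
R4 ← R4 + (3/2)·R2: [0, 0]
2 pivots among 2 columns.
Every column is a pivot column, so the columns are linearly independent.

yes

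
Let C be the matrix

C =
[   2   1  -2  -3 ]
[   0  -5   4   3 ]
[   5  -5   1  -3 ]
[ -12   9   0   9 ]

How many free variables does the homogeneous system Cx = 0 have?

2

Row reduce to echelon form.
R3 ← R3 − (5/2)·R1: [0, -15/2, 6, 9/2]
R4 ← R4 + (6)·R1: [0, 15, -12, -9]
R3 ← R3 − (3/2)·R2: [0, 0, 0, 0]
R4 ← R4 + (3)·R2: [0, 0, 0, 0]
2 nonzero rows, so rank(C) = 2.
C has 4 columns; by rank–nullity, nullity = 4 − 2 = 2.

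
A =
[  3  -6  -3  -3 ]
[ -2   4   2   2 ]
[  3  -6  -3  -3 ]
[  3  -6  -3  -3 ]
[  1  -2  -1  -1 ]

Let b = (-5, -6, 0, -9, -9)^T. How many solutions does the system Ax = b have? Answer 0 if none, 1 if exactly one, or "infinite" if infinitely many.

Row reduce the augmented matrix [A | b].
R2 ← R2 + (2/3)·R1: [0, 0, 0, 0, -28/3]
R3 ← R3 − R1: [0, 0, 0, 0, 5]
R4 ← R4 − R1: [0, 0, 0, 0, -4]
R5 ← R5 − (1/3)·R1: [0, 0, 0, 0, -22/3]
R3 ← R3 + (15/28)·R2: [0, 0, 0, 0, 0]
R4 ← R4 − (3/7)·R2: [0, 0, 0, 0, 0]
R5 ← R5 − (11/14)·R2: [0, 0, 0, 0, 0]
The echelon form has 2 nonzero rows; the last pivot sits in the augmented column, so rank(A) = 1 but rank([A|b]) = 2.
Since the ranks differ, the system is inconsistent.
It has no solutions.

0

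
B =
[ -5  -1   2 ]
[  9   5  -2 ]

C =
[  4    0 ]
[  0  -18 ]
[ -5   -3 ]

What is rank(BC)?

First compute BC:
[[-30,  12],
 [ 46, -84]]
Now row reduce the product.
R2 ← R2 + (23/15)·R1: [0, -328/5]
2 nonzero rows, so rank(BC) = 2.

2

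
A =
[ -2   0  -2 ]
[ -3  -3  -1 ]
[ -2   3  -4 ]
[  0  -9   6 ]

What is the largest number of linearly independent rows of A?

2

Row reduce to echelon form.
R2 ← R2 − (3/2)·R1: [0, -3, 2]
R3 ← R3 − R1: [0, 3, -2]
R3 ← R3 + R2: [0, 0, 0]
R4 ← R4 − (3)·R2: [0, 0, 0]
Echelon form has 2 nonzero rows, so rank(A) = 2.
The rank gives the maximum number of linearly independent rows: 2.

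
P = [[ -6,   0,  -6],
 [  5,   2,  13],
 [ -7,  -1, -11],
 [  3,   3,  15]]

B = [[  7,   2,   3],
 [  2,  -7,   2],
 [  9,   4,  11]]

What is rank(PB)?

2

First compute PB:
[[-96, -36, -84],
 [156,  48, 162],
 [-150, -51, -144],
 [162,  45, 180]]
Now row reduce the product.
R2 ← R2 + (13/8)·R1: [0, -21/2, 51/2]
R3 ← R3 − (25/16)·R1: [0, 21/4, -51/4]
R4 ← R4 + (27/16)·R1: [0, -63/4, 153/4]
R3 ← R3 + (1/2)·R2: [0, 0, 0]
R4 ← R4 − (3/2)·R2: [0, 0, 0]
2 nonzero rows, so rank(PB) = 2.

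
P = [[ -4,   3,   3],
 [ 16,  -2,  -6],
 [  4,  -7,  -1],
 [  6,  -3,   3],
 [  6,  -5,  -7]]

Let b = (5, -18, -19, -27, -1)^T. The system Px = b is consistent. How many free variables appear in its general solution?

0

Row reduce the augmented matrix [P | b].
R2 ← R2 + (4)·R1: [0, 10, 6, 2]
R3 ← R3 + R1: [0, -4, 2, -14]
R4 ← R4 + (3/2)·R1: [0, 3/2, 15/2, -39/2]
R5 ← R5 + (3/2)·R1: [0, -1/2, -5/2, 13/2]
R3 ← R3 + (2/5)·R2: [0, 0, 22/5, -66/5]
R4 ← R4 − (3/20)·R2: [0, 0, 33/5, -99/5]
R5 ← R5 + (1/20)·R2: [0, 0, -11/5, 33/5]
R4 ← R4 − (3/2)·R3: [0, 0, 0, 0]
R5 ← R5 + (1/2)·R3: [0, 0, 0, 0]
The echelon form has 3 nonzero rows, and every pivot lies in the first 3 columns, so rank(P) = rank([P|b]) = 3.
The system is consistent.
Free variables = (unknowns) − (rank) = 3 − 3 = 0.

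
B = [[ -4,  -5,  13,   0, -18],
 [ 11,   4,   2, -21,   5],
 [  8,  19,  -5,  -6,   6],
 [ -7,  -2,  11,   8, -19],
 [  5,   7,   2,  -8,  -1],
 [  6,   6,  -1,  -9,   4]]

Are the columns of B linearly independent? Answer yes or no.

Row reduce B to echelon form.
R2 ← R2 + (11/4)·R1: [0, -39/4, 151/4, -21, -89/2]
R3 ← R3 + (2)·R1: [0, 9, 21, -6, -30]
R4 ← R4 − (7/4)·R1: [0, 27/4, -47/4, 8, 25/2]
R5 ← R5 + (5/4)·R1: [0, 3/4, 73/4, -8, -47/2]
R6 ← R6 + (3/2)·R1: [0, -3/2, 37/2, -9, -23]
R3 ← R3 + (12/13)·R2: [0, 0, 726/13, -330/13, -924/13]
R4 ← R4 + (9/13)·R2: [0, 0, 187/13, -85/13, -238/13]
R5 ← R5 + (1/13)·R2: [0, 0, 275/13, -125/13, -350/13]
R6 ← R6 − (2/13)·R2: [0, 0, 165/13, -75/13, -210/13]
R4 ← R4 − (17/66)·R3: [0, 0, 0, 0, 0]
R5 ← R5 − (25/66)·R3: [0, 0, 0, 0, 0]
R6 ← R6 − (5/22)·R3: [0, 0, 0, 0, 0]
3 pivots among 5 columns.
Only 3 < 5 pivot columns, so the columns are linearly dependent.

no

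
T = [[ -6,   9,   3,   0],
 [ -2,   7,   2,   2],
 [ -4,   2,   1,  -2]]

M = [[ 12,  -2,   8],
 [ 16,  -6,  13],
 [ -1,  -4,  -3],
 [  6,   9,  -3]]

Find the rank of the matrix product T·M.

First compute TM:
[[ 69, -54,  60],
 [ 98, -28,  63],
 [-29, -26,  -3]]
Now row reduce the product.
R2 ← R2 − (98/69)·R1: [0, 1120/23, -511/23]
R3 ← R3 + (29/69)·R1: [0, -1120/23, 511/23]
R3 ← R3 + R2: [0, 0, 0]
2 nonzero rows, so rank(TM) = 2.

2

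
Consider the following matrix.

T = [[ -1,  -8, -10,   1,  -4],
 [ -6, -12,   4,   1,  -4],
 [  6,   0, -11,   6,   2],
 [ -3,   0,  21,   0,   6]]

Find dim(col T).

Row reduce to echelon form.
R2 ← R2 − (6)·R1: [0, 36, 64, -5, 20]
R3 ← R3 + (6)·R1: [0, -48, -71, 12, -22]
R4 ← R4 − (3)·R1: [0, 24, 51, -3, 18]
R3 ← R3 + (4/3)·R2: [0, 0, 43/3, 16/3, 14/3]
R4 ← R4 − (2/3)·R2: [0, 0, 25/3, 1/3, 14/3]
R4 ← R4 − (25/43)·R3: [0, 0, 0, -119/43, 84/43]
Echelon form has 4 nonzero rows, so rank(T) = 4.
The column space has dimension equal to the rank: 4.

4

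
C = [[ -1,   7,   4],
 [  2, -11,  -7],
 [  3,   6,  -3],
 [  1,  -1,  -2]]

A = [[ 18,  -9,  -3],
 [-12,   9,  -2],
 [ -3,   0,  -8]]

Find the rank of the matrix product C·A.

2

First compute CA:
[[-114,  72, -43],
 [189, -117,  72],
 [ -9,  27,   3],
 [ 36, -18,  15]]
Now row reduce the product.
R2 ← R2 + (63/38)·R1: [0, 45/19, 27/38]
R3 ← R3 − (3/38)·R1: [0, 405/19, 243/38]
R4 ← R4 + (6/19)·R1: [0, 90/19, 27/19]
R3 ← R3 − (9)·R2: [0, 0, 0]
R4 ← R4 − (2)·R2: [0, 0, 0]
2 nonzero rows, so rank(CA) = 2.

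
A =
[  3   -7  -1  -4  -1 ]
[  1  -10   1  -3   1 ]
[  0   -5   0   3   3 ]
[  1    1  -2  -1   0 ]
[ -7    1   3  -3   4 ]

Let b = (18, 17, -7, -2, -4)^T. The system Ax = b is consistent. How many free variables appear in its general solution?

Row reduce the augmented matrix [A | b].
R2 ← R2 − (1/3)·R1: [0, -23/3, 4/3, -5/3, 4/3, 11]
R4 ← R4 − (1/3)·R1: [0, 10/3, -5/3, 1/3, 1/3, -8]
R5 ← R5 + (7/3)·R1: [0, -46/3, 2/3, -37/3, 5/3, 38]
R3 ← R3 − (15/23)·R2: [0, 0, -20/23, 94/23, 49/23, -326/23]
R4 ← R4 + (10/23)·R2: [0, 0, -25/23, -9/23, 21/23, -74/23]
R5 ← R5 − (2)·R2: [0, 0, -2, -9, -1, 16]
R4 ← R4 − (5/4)·R3: [0, 0, 0, -11/2, -7/4, 29/2]
R5 ← R5 − (23/10)·R3: [0, 0, 0, -92/5, -59/10, 243/5]
R5 ← R5 − (184/55)·R4: [0, 0, 0, 0, -1/22, 1/11]
The echelon form has 5 nonzero rows, and every pivot lies in the first 5 columns, so rank(A) = rank([A|b]) = 5.
The system is consistent.
Free variables = (unknowns) − (rank) = 5 − 5 = 0.

0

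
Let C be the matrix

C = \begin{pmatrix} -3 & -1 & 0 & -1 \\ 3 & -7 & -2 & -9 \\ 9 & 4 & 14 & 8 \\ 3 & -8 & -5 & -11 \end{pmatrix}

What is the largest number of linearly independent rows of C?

Row reduce to echelon form.
R2 ← R2 + R1: [0, -8, -2, -10]
R3 ← R3 + (3)·R1: [0, 1, 14, 5]
R4 ← R4 + R1: [0, -9, -5, -12]
R3 ← R3 + (1/8)·R2: [0, 0, 55/4, 15/4]
R4 ← R4 − (9/8)·R2: [0, 0, -11/4, -3/4]
R4 ← R4 + (1/5)·R3: [0, 0, 0, 0]
Echelon form has 3 nonzero rows, so rank(C) = 3.
The rank gives the maximum number of linearly independent rows: 3.

3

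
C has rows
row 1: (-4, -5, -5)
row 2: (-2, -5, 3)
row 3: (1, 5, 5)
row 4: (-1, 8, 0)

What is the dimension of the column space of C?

3

Row reduce to echelon form.
R2 ← R2 − (1/2)·R1: [0, -5/2, 11/2]
R3 ← R3 + (1/4)·R1: [0, 15/4, 15/4]
R4 ← R4 − (1/4)·R1: [0, 37/4, 5/4]
R3 ← R3 + (3/2)·R2: [0, 0, 12]
R4 ← R4 + (37/10)·R2: [0, 0, 108/5]
R4 ← R4 − (9/5)·R3: [0, 0, 0]
Echelon form has 3 nonzero rows, so rank(C) = 3.
The column space has dimension equal to the rank: 3.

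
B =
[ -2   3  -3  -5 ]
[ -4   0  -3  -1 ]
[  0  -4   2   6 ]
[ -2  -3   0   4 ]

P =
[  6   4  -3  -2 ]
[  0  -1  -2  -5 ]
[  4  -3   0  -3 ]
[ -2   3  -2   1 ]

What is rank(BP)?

First compute BP:
[[-14, -17,  10,  -7],
 [-34, -10,  14,  16],
 [ -4,  16,  -4,  20],
 [-20,   7,   4,  23]]
Now row reduce the product.
R2 ← R2 − (17/7)·R1: [0, 219/7, -72/7, 33]
R3 ← R3 − (2/7)·R1: [0, 146/7, -48/7, 22]
R4 ← R4 − (10/7)·R1: [0, 219/7, -72/7, 33]
R3 ← R3 − (2/3)·R2: [0, 0, 0, 0]
R4 ← R4 − R2: [0, 0, 0, 0]
2 nonzero rows, so rank(BP) = 2.

2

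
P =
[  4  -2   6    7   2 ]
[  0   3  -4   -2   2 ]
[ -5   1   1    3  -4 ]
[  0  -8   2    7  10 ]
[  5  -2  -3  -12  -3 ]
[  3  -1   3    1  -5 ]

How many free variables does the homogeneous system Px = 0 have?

0

Row reduce to echelon form.
R3 ← R3 + (5/4)·R1: [0, -3/2, 17/2, 47/4, -3/2]
R5 ← R5 − (5/4)·R1: [0, 1/2, -21/2, -83/4, -11/2]
R6 ← R6 − (3/4)·R1: [0, 1/2, -3/2, -17/4, -13/2]
R3 ← R3 + (1/2)·R2: [0, 0, 13/2, 43/4, -1/2]
R4 ← R4 + (8/3)·R2: [0, 0, -26/3, 5/3, 46/3]
R5 ← R5 − (1/6)·R2: [0, 0, -59/6, -245/12, -35/6]
R6 ← R6 − (1/6)·R2: [0, 0, -5/6, -47/12, -41/6]
R4 ← R4 + (4/3)·R3: [0, 0, 0, 16, 44/3]
R5 ← R5 + (59/39)·R3: [0, 0, 0, -54/13, -257/39]
R6 ← R6 + (5/39)·R3: [0, 0, 0, -33/13, -269/39]
R5 ← R5 + (27/104)·R4: [0, 0, 0, 0, -217/78]
R6 ← R6 + (33/208)·R4: [0, 0, 0, 0, -713/156]
R6 ← R6 − (23/14)·R5: [0, 0, 0, 0, 0]
5 nonzero rows, so rank(P) = 5.
P has 5 columns; by rank–nullity, nullity = 5 − 5 = 0.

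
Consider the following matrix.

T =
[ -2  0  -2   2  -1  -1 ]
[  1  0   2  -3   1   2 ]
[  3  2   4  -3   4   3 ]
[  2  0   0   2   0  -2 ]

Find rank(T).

Row reduce to echelon form.
R2 ← R2 + (1/2)·R1: [0, 0, 1, -2, 1/2, 3/2]
R3 ← R3 + (3/2)·R1: [0, 2, 1, 0, 5/2, 3/2]
R4 ← R4 + R1: [0, 0, -2, 4, -1, -3]
Swap R2 ↔ R3
R4 ← R4 + (2)·R3: [0, 0, 0, 0, 0, 0]
Echelon form has 3 nonzero rows, so rank(T) = 3.

3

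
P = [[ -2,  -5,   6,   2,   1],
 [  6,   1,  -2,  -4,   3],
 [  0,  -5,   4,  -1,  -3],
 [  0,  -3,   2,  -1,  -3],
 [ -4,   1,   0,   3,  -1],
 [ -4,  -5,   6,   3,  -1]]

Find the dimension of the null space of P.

2

Row reduce to echelon form.
R2 ← R2 + (3)·R1: [0, -14, 16, 2, 6]
R5 ← R5 − (2)·R1: [0, 11, -12, -1, -3]
R6 ← R6 − (2)·R1: [0, 5, -6, -1, -3]
R3 ← R3 − (5/14)·R2: [0, 0, -12/7, -12/7, -36/7]
R4 ← R4 − (3/14)·R2: [0, 0, -10/7, -10/7, -30/7]
R5 ← R5 + (11/14)·R2: [0, 0, 4/7, 4/7, 12/7]
R6 ← R6 + (5/14)·R2: [0, 0, -2/7, -2/7, -6/7]
R4 ← R4 − (5/6)·R3: [0, 0, 0, 0, 0]
R5 ← R5 + (1/3)·R3: [0, 0, 0, 0, 0]
R6 ← R6 − (1/6)·R3: [0, 0, 0, 0, 0]
3 nonzero rows, so rank(P) = 3.
P has 5 columns; by rank–nullity, nullity = 5 − 3 = 2.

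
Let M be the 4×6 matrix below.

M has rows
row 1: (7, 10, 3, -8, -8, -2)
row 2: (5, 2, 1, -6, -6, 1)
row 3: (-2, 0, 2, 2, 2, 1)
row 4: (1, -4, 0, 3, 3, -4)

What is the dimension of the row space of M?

4

Row reduce to echelon form.
R2 ← R2 − (5/7)·R1: [0, -36/7, -8/7, -2/7, -2/7, 17/7]
R3 ← R3 + (2/7)·R1: [0, 20/7, 20/7, -2/7, -2/7, 3/7]
R4 ← R4 − (1/7)·R1: [0, -38/7, -3/7, 29/7, 29/7, -26/7]
R3 ← R3 + (5/9)·R2: [0, 0, 20/9, -4/9, -4/9, 16/9]
R4 ← R4 − (19/18)·R2: [0, 0, 7/9, 40/9, 40/9, -113/18]
R4 ← R4 − (7/20)·R3: [0, 0, 0, 23/5, 23/5, -69/10]
Echelon form has 4 nonzero rows, so rank(M) = 4.
The row space has dimension equal to the rank: 4.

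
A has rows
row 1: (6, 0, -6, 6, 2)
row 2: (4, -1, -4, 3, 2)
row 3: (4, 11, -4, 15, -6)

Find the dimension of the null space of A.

Row reduce to echelon form.
R2 ← R2 − (2/3)·R1: [0, -1, 0, -1, 2/3]
R3 ← R3 − (2/3)·R1: [0, 11, 0, 11, -22/3]
R3 ← R3 + (11)·R2: [0, 0, 0, 0, 0]
2 nonzero rows, so rank(A) = 2.
A has 5 columns; by rank–nullity, nullity = 5 − 2 = 3.

3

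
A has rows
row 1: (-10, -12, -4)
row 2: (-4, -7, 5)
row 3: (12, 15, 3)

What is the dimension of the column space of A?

2

Row reduce to echelon form.
R2 ← R2 − (2/5)·R1: [0, -11/5, 33/5]
R3 ← R3 + (6/5)·R1: [0, 3/5, -9/5]
R3 ← R3 + (3/11)·R2: [0, 0, 0]
Echelon form has 2 nonzero rows, so rank(A) = 2.
The column space has dimension equal to the rank: 2.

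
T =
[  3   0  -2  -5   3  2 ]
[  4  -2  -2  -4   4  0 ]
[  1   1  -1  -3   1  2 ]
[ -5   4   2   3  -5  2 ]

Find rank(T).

2

Row reduce to echelon form.
R2 ← R2 − (4/3)·R1: [0, -2, 2/3, 8/3, 0, -8/3]
R3 ← R3 − (1/3)·R1: [0, 1, -1/3, -4/3, 0, 4/3]
R4 ← R4 + (5/3)·R1: [0, 4, -4/3, -16/3, 0, 16/3]
R3 ← R3 + (1/2)·R2: [0, 0, 0, 0, 0, 0]
R4 ← R4 + (2)·R2: [0, 0, 0, 0, 0, 0]
Echelon form has 2 nonzero rows, so rank(T) = 2.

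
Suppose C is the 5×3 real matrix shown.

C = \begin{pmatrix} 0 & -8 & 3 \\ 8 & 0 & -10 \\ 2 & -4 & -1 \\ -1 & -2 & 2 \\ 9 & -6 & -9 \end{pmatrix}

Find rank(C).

2

Row reduce to echelon form.
Swap R1 ↔ R2
R3 ← R3 − (1/4)·R1: [0, -4, 3/2]
R4 ← R4 + (1/8)·R1: [0, -2, 3/4]
R5 ← R5 − (9/8)·R1: [0, -6, 9/4]
R3 ← R3 − (1/2)·R2: [0, 0, 0]
R4 ← R4 − (1/4)·R2: [0, 0, 0]
R5 ← R5 − (3/4)·R2: [0, 0, 0]
Echelon form has 2 nonzero rows, so rank(C) = 2.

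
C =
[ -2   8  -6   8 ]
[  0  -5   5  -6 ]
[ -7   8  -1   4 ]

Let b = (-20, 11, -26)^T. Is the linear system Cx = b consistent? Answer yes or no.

yes

Row reduce the augmented matrix [C | b].
R3 ← R3 − (7/2)·R1: [0, -20, 20, -24, 44]
R3 ← R3 − (4)·R2: [0, 0, 0, 0, 0]
The echelon form has 2 nonzero rows, and every pivot lies in the first 4 columns, so rank(C) = rank([C|b]) = 2.
The system is consistent.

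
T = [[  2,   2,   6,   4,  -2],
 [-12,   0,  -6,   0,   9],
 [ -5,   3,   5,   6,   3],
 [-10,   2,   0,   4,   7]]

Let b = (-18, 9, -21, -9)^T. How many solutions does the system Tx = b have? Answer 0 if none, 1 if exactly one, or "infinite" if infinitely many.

infinite

Row reduce the augmented matrix [T | b].
R2 ← R2 + (6)·R1: [0, 12, 30, 24, -3, -99]
R3 ← R3 + (5/2)·R1: [0, 8, 20, 16, -2, -66]
R4 ← R4 + (5)·R1: [0, 12, 30, 24, -3, -99]
R3 ← R3 − (2/3)·R2: [0, 0, 0, 0, 0, 0]
R4 ← R4 − R2: [0, 0, 0, 0, 0, 0]
The echelon form has 2 nonzero rows, and every pivot lies in the first 5 columns, so rank(T) = rank([T|b]) = 2.
The system is consistent.
rank = 2 < 5 unknowns, so there are infinitely many solutions.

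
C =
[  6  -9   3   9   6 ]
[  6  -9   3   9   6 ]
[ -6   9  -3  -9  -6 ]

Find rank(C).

1

Row reduce to echelon form.
R2 ← R2 − R1: [0, 0, 0, 0, 0]
R3 ← R3 + R1: [0, 0, 0, 0, 0]
Echelon form has 1 nonzero row, so rank(C) = 1.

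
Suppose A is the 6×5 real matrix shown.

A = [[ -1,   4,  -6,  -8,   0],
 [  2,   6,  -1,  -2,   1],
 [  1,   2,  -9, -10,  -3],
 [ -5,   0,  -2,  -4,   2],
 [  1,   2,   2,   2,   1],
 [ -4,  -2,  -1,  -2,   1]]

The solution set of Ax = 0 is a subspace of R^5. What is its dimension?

Row reduce to echelon form.
R2 ← R2 + (2)·R1: [0, 14, -13, -18, 1]
R3 ← R3 + R1: [0, 6, -15, -18, -3]
R4 ← R4 − (5)·R1: [0, -20, 28, 36, 2]
R5 ← R5 + R1: [0, 6, -4, -6, 1]
R6 ← R6 − (4)·R1: [0, -18, 23, 30, 1]
R3 ← R3 − (3/7)·R2: [0, 0, -66/7, -72/7, -24/7]
R4 ← R4 + (10/7)·R2: [0, 0, 66/7, 72/7, 24/7]
R5 ← R5 − (3/7)·R2: [0, 0, 11/7, 12/7, 4/7]
R6 ← R6 + (9/7)·R2: [0, 0, 44/7, 48/7, 16/7]
R4 ← R4 + R3: [0, 0, 0, 0, 0]
R5 ← R5 + (1/6)·R3: [0, 0, 0, 0, 0]
R6 ← R6 + (2/3)·R3: [0, 0, 0, 0, 0]
3 nonzero rows, so rank(A) = 3.
A has 5 columns; by rank–nullity, nullity = 5 − 3 = 2.

2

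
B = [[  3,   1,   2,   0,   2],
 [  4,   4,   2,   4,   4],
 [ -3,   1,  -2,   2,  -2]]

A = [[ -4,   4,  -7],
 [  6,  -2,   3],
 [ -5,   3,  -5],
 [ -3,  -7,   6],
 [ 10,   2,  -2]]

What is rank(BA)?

3

First compute BA:
[[  4,  20, -32],
 [ 26,  -6, -10],
 [  2, -38,  50]]
Now row reduce the product.
R2 ← R2 − (13/2)·R1: [0, -136, 198]
R3 ← R3 − (1/2)·R1: [0, -48, 66]
R3 ← R3 − (6/17)·R2: [0, 0, -66/17]
3 nonzero rows, so rank(BA) = 3.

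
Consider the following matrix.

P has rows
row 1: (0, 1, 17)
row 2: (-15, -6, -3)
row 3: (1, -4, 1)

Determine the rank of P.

Row reduce to echelon form.
Swap R1 ↔ R2
R3 ← R3 + (1/15)·R1: [0, -22/5, 4/5]
R3 ← R3 + (22/5)·R2: [0, 0, 378/5]
Echelon form has 3 nonzero rows, so rank(P) = 3.

3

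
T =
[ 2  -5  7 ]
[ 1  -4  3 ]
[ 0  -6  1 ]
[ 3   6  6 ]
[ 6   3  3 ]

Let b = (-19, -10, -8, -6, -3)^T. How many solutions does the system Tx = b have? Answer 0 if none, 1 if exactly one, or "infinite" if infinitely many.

Row reduce the augmented matrix [T | b].
R2 ← R2 − (1/2)·R1: [0, -3/2, -1/2, -1/2]
R4 ← R4 − (3/2)·R1: [0, 27/2, -9/2, 45/2]
R5 ← R5 − (3)·R1: [0, 18, -18, 54]
R3 ← R3 − (4)·R2: [0, 0, 3, -6]
R4 ← R4 + (9)·R2: [0, 0, -9, 18]
R5 ← R5 + (12)·R2: [0, 0, -24, 48]
R4 ← R4 + (3)·R3: [0, 0, 0, 0]
R5 ← R5 + (8)·R3: [0, 0, 0, 0]
The echelon form has 3 nonzero rows, and every pivot lies in the first 3 columns, so rank(T) = rank([T|b]) = 3.
The system is consistent.
rank = 3 = number of unknowns, so the solution is unique.

1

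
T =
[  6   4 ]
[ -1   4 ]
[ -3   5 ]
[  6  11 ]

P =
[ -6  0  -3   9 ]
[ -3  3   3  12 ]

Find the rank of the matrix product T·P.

2

First compute TP:
[[-48,  12,  -6, 102],
 [ -6,  12,  15,  39],
 [  3,  15,  24,  33],
 [-69,  33,  15, 186]]
Now row reduce the product.
R2 ← R2 − (1/8)·R1: [0, 21/2, 63/4, 105/4]
R3 ← R3 + (1/16)·R1: [0, 63/4, 189/8, 315/8]
R4 ← R4 − (23/16)·R1: [0, 63/4, 189/8, 315/8]
R3 ← R3 − (3/2)·R2: [0, 0, 0, 0]
R4 ← R4 − (3/2)·R2: [0, 0, 0, 0]
2 nonzero rows, so rank(TP) = 2.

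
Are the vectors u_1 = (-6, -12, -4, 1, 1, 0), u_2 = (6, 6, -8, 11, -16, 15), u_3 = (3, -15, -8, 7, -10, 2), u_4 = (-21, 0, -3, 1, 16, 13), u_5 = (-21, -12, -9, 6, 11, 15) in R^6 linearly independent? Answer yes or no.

Form the matrix with these vectors as rows and row reduce.
R2 ← R2 + R1: [0, -6, -12, 12, -15, 15]
R3 ← R3 + (1/2)·R1: [0, -21, -10, 15/2, -19/2, 2]
R4 ← R4 − (7/2)·R1: [0, 42, 11, -5/2, 25/2, 13]
R5 ← R5 − (7/2)·R1: [0, 30, 5, 5/2, 15/2, 15]
R3 ← R3 − (7/2)·R2: [0, 0, 32, -69/2, 43, -101/2]
R4 ← R4 + (7)·R2: [0, 0, -73, 163/2, -185/2, 118]
R5 ← R5 + (5)·R2: [0, 0, -55, 125/2, -135/2, 90]
R4 ← R4 + (73/32)·R3: [0, 0, 0, 179/64, 179/32, 179/64]
R5 ← R5 + (55/32)·R3: [0, 0, 0, 205/64, 205/32, 205/64]
R5 ← R5 − (205/179)·R4: [0, 0, 0, 0, 0, 0]
4 nonzero rows, so the 5 vectors span a space of dimension 4.
Since 4 < 5, the vectors are linearly dependent.

no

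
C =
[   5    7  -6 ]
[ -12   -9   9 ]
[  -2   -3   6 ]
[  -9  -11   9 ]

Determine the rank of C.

Row reduce to echelon form.
R2 ← R2 + (12/5)·R1: [0, 39/5, -27/5]
R3 ← R3 + (2/5)·R1: [0, -1/5, 18/5]
R4 ← R4 + (9/5)·R1: [0, 8/5, -9/5]
R3 ← R3 + (1/39)·R2: [0, 0, 45/13]
R4 ← R4 − (8/39)·R2: [0, 0, -9/13]
R4 ← R4 + (1/5)·R3: [0, 0, 0]
Echelon form has 3 nonzero rows, so rank(C) = 3.

3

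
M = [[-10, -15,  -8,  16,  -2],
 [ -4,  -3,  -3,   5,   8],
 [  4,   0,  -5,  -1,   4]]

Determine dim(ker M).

2

Row reduce to echelon form.
R2 ← R2 − (2/5)·R1: [0, 3, 1/5, -7/5, 44/5]
R3 ← R3 + (2/5)·R1: [0, -6, -41/5, 27/5, 16/5]
R3 ← R3 + (2)·R2: [0, 0, -39/5, 13/5, 104/5]
3 nonzero rows, so rank(M) = 3.
M has 5 columns; by rank–nullity, nullity = 5 − 3 = 2.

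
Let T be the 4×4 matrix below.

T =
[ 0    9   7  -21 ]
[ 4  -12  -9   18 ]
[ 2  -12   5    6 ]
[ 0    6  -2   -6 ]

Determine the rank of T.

3

Row reduce to echelon form.
Swap R1 ↔ R2
R3 ← R3 − (1/2)·R1: [0, -6, 19/2, -3]
R3 ← R3 + (2/3)·R2: [0, 0, 85/6, -17]
R4 ← R4 − (2/3)·R2: [0, 0, -20/3, 8]
R4 ← R4 + (8/17)·R3: [0, 0, 0, 0]
Echelon form has 3 nonzero rows, so rank(T) = 3.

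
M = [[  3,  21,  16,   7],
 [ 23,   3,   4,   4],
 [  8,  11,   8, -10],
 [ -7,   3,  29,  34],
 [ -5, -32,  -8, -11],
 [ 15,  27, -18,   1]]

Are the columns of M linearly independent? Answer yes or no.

yes

Row reduce M to echelon form.
R2 ← R2 − (23/3)·R1: [0, -158, -356/3, -149/3]
R3 ← R3 − (8/3)·R1: [0, -45, -104/3, -86/3]
R4 ← R4 + (7/3)·R1: [0, 52, 199/3, 151/3]
R5 ← R5 + (5/3)·R1: [0, 3, 56/3, 2/3]
R6 ← R6 − (5)·R1: [0, -78, -98, -34]
R3 ← R3 − (45/158)·R2: [0, 0, -206/237, -6883/474]
R4 ← R4 + (26/79)·R2: [0, 0, 2155/79, 2685/79]
R5 ← R5 + (3/158)·R2: [0, 0, 3890/237, -131/474]
R6 ← R6 − (39/79)·R2: [0, 0, -3114/79, -749/79]
R4 ← R4 + (6465/206)·R3: [0, 0, 0, -173755/412]
R5 ← R5 + (1945/103)·R3: [0, 0, 0, -28272/103]
R6 ← R6 − (4671/103)·R3: [0, 0, 0, 133703/206]
R5 ← R5 − (192/295)·R4: [0, 0, 0, 0]
R6 ← R6 + (454/295)·R4: [0, 0, 0, 0]
4 pivots among 4 columns.
Every column is a pivot column, so the columns are linearly independent.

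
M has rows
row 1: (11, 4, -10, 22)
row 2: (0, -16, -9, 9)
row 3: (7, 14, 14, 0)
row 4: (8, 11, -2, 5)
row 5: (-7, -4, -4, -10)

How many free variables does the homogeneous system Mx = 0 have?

Row reduce to echelon form.
R3 ← R3 − (7/11)·R1: [0, 126/11, 224/11, -14]
R4 ← R4 − (8/11)·R1: [0, 89/11, 58/11, -11]
R5 ← R5 + (7/11)·R1: [0, -16/11, -114/11, 4]
R3 ← R3 + (63/88)·R2: [0, 0, 1225/88, -665/88]
R4 ← R4 + (89/176)·R2: [0, 0, 127/176, -1135/176]
R5 ← R5 − (1/11)·R2: [0, 0, -105/11, 35/11]
R4 ← R4 − (127/2450)·R3: [0, 0, 0, -212/35]
R5 ← R5 + (24/35)·R3: [0, 0, 0, -2]
R5 ← R5 − (35/106)·R4: [0, 0, 0, 0]
4 nonzero rows, so rank(M) = 4.
M has 4 columns; by rank–nullity, nullity = 4 − 4 = 0.

0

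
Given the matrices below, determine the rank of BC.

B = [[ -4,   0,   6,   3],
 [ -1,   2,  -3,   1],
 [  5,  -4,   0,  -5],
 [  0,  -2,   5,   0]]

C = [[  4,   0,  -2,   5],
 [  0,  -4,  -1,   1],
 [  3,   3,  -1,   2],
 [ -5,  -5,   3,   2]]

First compute BC:
[[-13,   3,  11,  -2],
 [-18, -22,   6,  -7],
 [ 45,  41, -21,  11],
 [ 15,  23,  -3,   8]]
Now row reduce the product.
R2 ← R2 − (18/13)·R1: [0, -340/13, -120/13, -55/13]
R3 ← R3 + (45/13)·R1: [0, 668/13, 222/13, 53/13]
R4 ← R4 + (15/13)·R1: [0, 344/13, 126/13, 74/13]
R3 ← R3 + (167/85)·R2: [0, 0, -18/17, -72/17]
R4 ← R4 + (86/85)·R2: [0, 0, 6/17, 24/17]
R4 ← R4 + (1/3)·R3: [0, 0, 0, 0]
3 nonzero rows, so rank(BC) = 3.

3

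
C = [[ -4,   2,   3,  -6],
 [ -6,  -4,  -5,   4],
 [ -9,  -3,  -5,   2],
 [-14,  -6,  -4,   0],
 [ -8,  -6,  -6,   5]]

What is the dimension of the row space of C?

3

Row reduce to echelon form.
R2 ← R2 − (3/2)·R1: [0, -7, -19/2, 13]
R3 ← R3 − (9/4)·R1: [0, -15/2, -47/4, 31/2]
R4 ← R4 − (7/2)·R1: [0, -13, -29/2, 21]
R5 ← R5 − (2)·R1: [0, -10, -12, 17]
R3 ← R3 − (15/14)·R2: [0, 0, -11/7, 11/7]
R4 ← R4 − (13/7)·R2: [0, 0, 22/7, -22/7]
R5 ← R5 − (10/7)·R2: [0, 0, 11/7, -11/7]
R4 ← R4 + (2)·R3: [0, 0, 0, 0]
R5 ← R5 + R3: [0, 0, 0, 0]
Echelon form has 3 nonzero rows, so rank(C) = 3.
The row space has dimension equal to the rank: 3.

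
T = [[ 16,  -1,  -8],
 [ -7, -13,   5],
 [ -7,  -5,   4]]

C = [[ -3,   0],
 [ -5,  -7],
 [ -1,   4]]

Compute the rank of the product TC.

First compute TC:
[[-35, -25],
 [ 81, 111],
 [ 42,  51]]
Now row reduce the product.
R2 ← R2 + (81/35)·R1: [0, 372/7]
R3 ← R3 + (6/5)·R1: [0, 21]
R3 ← R3 − (49/124)·R2: [0, 0]
2 nonzero rows, so rank(TC) = 2.

2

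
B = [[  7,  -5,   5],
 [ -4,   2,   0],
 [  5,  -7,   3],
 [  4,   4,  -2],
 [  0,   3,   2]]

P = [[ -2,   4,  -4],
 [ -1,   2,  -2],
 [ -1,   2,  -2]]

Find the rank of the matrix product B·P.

1

First compute BP:
[[-14,  28, -28],
 [  6, -12,  12],
 [ -6,  12, -12],
 [-10,  20, -20],
 [ -5,  10, -10]]
Now row reduce the product.
R2 ← R2 + (3/7)·R1: [0, 0, 0]
R3 ← R3 − (3/7)·R1: [0, 0, 0]
R4 ← R4 − (5/7)·R1: [0, 0, 0]
R5 ← R5 − (5/14)·R1: [0, 0, 0]
1 nonzero row, so rank(BP) = 1.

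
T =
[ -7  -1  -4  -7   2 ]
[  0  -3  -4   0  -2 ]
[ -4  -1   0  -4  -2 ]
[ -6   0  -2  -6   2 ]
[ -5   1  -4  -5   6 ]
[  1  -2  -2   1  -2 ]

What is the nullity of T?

Row reduce to echelon form.
R3 ← R3 − (4/7)·R1: [0, -3/7, 16/7, 0, -22/7]
R4 ← R4 − (6/7)·R1: [0, 6/7, 10/7, 0, 2/7]
R5 ← R5 − (5/7)·R1: [0, 12/7, -8/7, 0, 32/7]
R6 ← R6 + (1/7)·R1: [0, -15/7, -18/7, 0, -12/7]
R3 ← R3 − (1/7)·R2: [0, 0, 20/7, 0, -20/7]
R4 ← R4 + (2/7)·R2: [0, 0, 2/7, 0, -2/7]
R5 ← R5 + (4/7)·R2: [0, 0, -24/7, 0, 24/7]
R6 ← R6 − (5/7)·R2: [0, 0, 2/7, 0, -2/7]
R4 ← R4 − (1/10)·R3: [0, 0, 0, 0, 0]
R5 ← R5 + (6/5)·R3: [0, 0, 0, 0, 0]
R6 ← R6 − (1/10)·R3: [0, 0, 0, 0, 0]
3 nonzero rows, so rank(T) = 3.
T has 5 columns; by rank–nullity, nullity = 5 − 3 = 2.

2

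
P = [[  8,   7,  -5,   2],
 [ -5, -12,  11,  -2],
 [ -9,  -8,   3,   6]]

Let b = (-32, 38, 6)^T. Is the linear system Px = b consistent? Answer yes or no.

Row reduce the augmented matrix [P | b].
R2 ← R2 + (5/8)·R1: [0, -61/8, 63/8, -3/4, 18]
R3 ← R3 + (9/8)·R1: [0, -1/8, -21/8, 33/4, -30]
R3 ← R3 − (1/61)·R2: [0, 0, -168/61, 504/61, -1848/61]
The echelon form has 3 nonzero rows, and every pivot lies in the first 4 columns, so rank(P) = rank([P|b]) = 3.
The system is consistent.

yes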